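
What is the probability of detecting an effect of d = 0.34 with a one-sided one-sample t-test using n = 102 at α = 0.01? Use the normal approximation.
Power ≈ 0.87

Power calculation (one-sample t-test, normal approximation):
z_β = d · √n - z_α
z_β = 0.34 · √102 - 2.326
z_β = 0.34 · 10.100 - 2.326
z_β = 1.107

Power = Φ(z_β) = Φ(1.107) ≈ 0.866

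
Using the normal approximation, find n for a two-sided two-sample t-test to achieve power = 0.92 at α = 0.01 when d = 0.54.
n = 109 per group

Sample size formula (two-sample t-test, normal approximation):
n = 2 · ((z_{α/2} + z_β) / d)²

z_{α/2} = 2.576 (for α = 0.01, two-sided)
z_β = 1.405 (for power = 0.92)
d = 0.54

n = 2 · ((2.576 + 1.405) / 0.54)²
n = 2 · (7.372)²
n ≈ 108.69
Round up to the next whole number: n = 109 per group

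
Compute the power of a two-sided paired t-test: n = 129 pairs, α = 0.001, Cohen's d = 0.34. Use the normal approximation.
Power ≈ 0.72

Power calculation (paired t-test, normal approximation):
z_β = d · √n - z_{α/2}
z_β = 0.34 · √129 - 3.291
z_β = 0.34 · 11.358 - 3.291
z_β = 0.571

Power = Φ(z_β) = Φ(0.571) ≈ 0.716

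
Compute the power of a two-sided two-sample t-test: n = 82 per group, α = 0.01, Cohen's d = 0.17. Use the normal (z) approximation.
Power ≈ 0.07

Power calculation (two-sample t-test, normal approximation):
z_β = d · √(n/2) - z_{α/2}
z_β = 0.17 · √(82/2) - 2.576
z_β = 0.17 · 6.403 - 2.576
z_β = -1.487

Power = Φ(z_β) = Φ(-1.487) ≈ 0.068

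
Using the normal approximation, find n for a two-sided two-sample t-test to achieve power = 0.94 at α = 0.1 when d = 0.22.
n = 424 per group

Sample size formula (two-sample t-test, normal approximation):
n = 2 · ((z_{α/2} + z_β) / d)²

z_{α/2} = 1.645 (for α = 0.1, two-sided)
z_β = 1.555 (for power = 0.94)
d = 0.22

n = 2 · ((1.645 + 1.555) / 0.22)²
n = 2 · (14.545)²
n ≈ 423.11
Round up to the next whole number: n = 424 per group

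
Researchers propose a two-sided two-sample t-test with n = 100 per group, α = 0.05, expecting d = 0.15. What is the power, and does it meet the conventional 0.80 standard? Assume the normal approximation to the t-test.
Power ≈ 0.18; the study is underpowered (power < 0.80)

Power calculation (two-sample t-test, normal approximation):
z_β = d · √(n/2) - z_{α/2}
z_β = 0.15 · √(100/2) - 1.960
z_β = 0.15 · 7.071 - 1.960
z_β = -0.899

Power = Φ(z_β) = Φ(-0.899) ≈ 0.184

Effect size d = 0.15 is very small by Cohen's convention (0.2/0.5/0.8).

Threshold: power ≥ 0.80 is conventionally adequate.
Power ≈ 0.18 → the study is underpowered (power < 0.80).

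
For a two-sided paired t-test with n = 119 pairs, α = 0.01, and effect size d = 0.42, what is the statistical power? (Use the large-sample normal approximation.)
Power ≈ 0.98

Power calculation (paired t-test, normal approximation):
z_β = d · √n - z_{α/2}
z_β = 0.42 · √119 - 2.576
z_β = 0.42 · 10.909 - 2.576
z_β = 2.006

Power = Φ(z_β) = Φ(2.006) ≈ 0.978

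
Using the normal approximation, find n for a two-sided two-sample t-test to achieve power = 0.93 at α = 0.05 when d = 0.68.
n = 52 per group

Sample size formula (two-sample t-test, normal approximation):
n = 2 · ((z_{α/2} + z_β) / d)²

z_{α/2} = 1.960 (for α = 0.05, two-sided)
z_β = 1.476 (for power = 0.93)
d = 0.68

n = 2 · ((1.960 + 1.476) / 0.68)²
n = 2 · (5.053)²
n ≈ 51.07
Round up to the next whole number: n = 52 per group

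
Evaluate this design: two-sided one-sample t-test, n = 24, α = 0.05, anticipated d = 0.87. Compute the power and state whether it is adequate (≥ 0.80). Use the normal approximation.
Power ≈ 0.99; the study is adequately powered (power ≥ 0.80)

Power calculation (one-sample t-test, normal approximation):
z_β = d · √n - z_{α/2}
z_β = 0.87 · √24 - 1.960
z_β = 0.87 · 4.899 - 1.960
z_β = 2.302

Power = Φ(z_β) = Φ(2.302) ≈ 0.989

Effect size d = 0.87 is large by Cohen's convention (0.2/0.5/0.8).

Threshold: power ≥ 0.80 is conventionally adequate.
Power ≈ 0.99 → the study is adequately powered (power ≥ 0.80).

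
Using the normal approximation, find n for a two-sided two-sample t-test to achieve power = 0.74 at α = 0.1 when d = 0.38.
n = 73 per group

Sample size formula (two-sample t-test, normal approximation):
n = 2 · ((z_{α/2} + z_β) / d)²

z_{α/2} = 1.645 (for α = 0.1, two-sided)
z_β = 0.643 (for power = 0.74)
d = 0.38

n = 2 · ((1.645 + 0.643) / 0.38)²
n = 2 · (6.021)²
n ≈ 72.50
Round up to the next whole number: n = 73 per group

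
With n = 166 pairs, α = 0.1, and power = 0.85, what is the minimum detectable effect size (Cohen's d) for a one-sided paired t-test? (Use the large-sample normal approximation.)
d ≈ 0.18

Minimum detectable effect (paired t-test, normal approximation):
d = (z_α + z_β) / √n
d = (1.282 + 1.036) / √166
d = 2.318 / 12.884
d ≈ 0.18

By Cohen's convention (0.2 small / 0.5 medium / 0.8 large): very small effect.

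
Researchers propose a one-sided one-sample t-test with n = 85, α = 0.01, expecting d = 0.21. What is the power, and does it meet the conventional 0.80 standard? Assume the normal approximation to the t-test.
Power ≈ 0.35; the study is underpowered (power < 0.80)

Power calculation (one-sample t-test, normal approximation):
z_β = d · √n - z_α
z_β = 0.21 · √85 - 2.326
z_β = 0.21 · 9.220 - 2.326
z_β = -0.390

Power = Φ(z_β) = Φ(-0.390) ≈ 0.348

Effect size d = 0.21 is small by Cohen's convention (0.2/0.5/0.8).

Threshold: power ≥ 0.80 is conventionally adequate.
Power ≈ 0.35 → the study is underpowered (power < 0.80).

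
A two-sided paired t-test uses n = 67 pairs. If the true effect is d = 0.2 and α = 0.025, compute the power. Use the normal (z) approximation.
Power ≈ 0.27

Power calculation (paired t-test, normal approximation):
z_β = d · √n - z_{α/2}
z_β = 0.2 · √67 - 2.241
z_β = 0.2 · 8.185 - 2.241
z_β = -0.604

Power = Φ(z_β) = Φ(-0.604) ≈ 0.273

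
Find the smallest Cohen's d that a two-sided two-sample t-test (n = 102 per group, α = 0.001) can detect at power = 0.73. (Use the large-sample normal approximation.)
d ≈ 0.55

Minimum detectable effect (two-sample t-test, normal approximation):
d = (z_{α/2} + z_β) / √(n/2)
d = (3.291 + 0.613) / √(102/2)
d = 3.903 / 7.141
d ≈ 0.55

By Cohen's convention (0.2 small / 0.5 medium / 0.8 large): medium effect.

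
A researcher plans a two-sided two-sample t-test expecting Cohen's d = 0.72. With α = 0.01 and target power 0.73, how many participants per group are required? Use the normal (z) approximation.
n = 40 per group

Sample size formula (two-sample t-test, normal approximation):
n = 2 · ((z_{α/2} + z_β) / d)²

z_{α/2} = 2.576 (for α = 0.01, two-sided)
z_β = 0.613 (for power = 0.73)
d = 0.72

n = 2 · ((2.576 + 0.613) / 0.72)²
n = 2 · (4.429)²
n ≈ 39.23
Round up to the next whole number: n = 40 per group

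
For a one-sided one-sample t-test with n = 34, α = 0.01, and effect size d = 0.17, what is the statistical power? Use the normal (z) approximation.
Power ≈ 0.09

Power calculation (one-sample t-test, normal approximation):
z_β = d · √n - z_α
z_β = 0.17 · √34 - 2.326
z_β = 0.17 · 5.831 - 2.326
z_β = -1.335

Power = Φ(z_β) = Φ(-1.335) ≈ 0.091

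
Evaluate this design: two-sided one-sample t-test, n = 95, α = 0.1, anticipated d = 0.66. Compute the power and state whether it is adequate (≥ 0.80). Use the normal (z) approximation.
Power ≈ 1.00; the study is adequately powered (power ≥ 0.80)

Power calculation (one-sample t-test, normal approximation):
z_β = d · √n - z_{α/2}
z_β = 0.66 · √95 - 1.645
z_β = 0.66 · 9.747 - 1.645
z_β = 4.788

Power = Φ(z_β) = Φ(4.788) ≈ 1.000

Effect size d = 0.66 is medium by Cohen's convention (0.2/0.5/0.8).

Threshold: power ≥ 0.80 is conventionally adequate.
Power ≈ 1.00 → the study is adequately powered (power ≥ 0.80).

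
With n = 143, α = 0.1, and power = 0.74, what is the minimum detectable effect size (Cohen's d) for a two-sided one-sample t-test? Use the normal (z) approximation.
d ≈ 0.19

Minimum detectable effect (one-sample t-test, normal approximation):
d = (z_{α/2} + z_β) / √n
d = (1.645 + 0.643) / √143
d = 2.288 / 11.958
d ≈ 0.19

By Cohen's convention (0.2 small / 0.5 medium / 0.8 large): very small effect.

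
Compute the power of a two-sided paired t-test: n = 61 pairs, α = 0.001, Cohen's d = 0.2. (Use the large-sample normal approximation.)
Power ≈ 0.04

Power calculation (paired t-test, normal approximation):
z_β = d · √n - z_{α/2}
z_β = 0.2 · √61 - 3.291
z_β = 0.2 · 7.810 - 3.291
z_β = -1.728

Power = Φ(z_β) = Φ(-1.728) ≈ 0.042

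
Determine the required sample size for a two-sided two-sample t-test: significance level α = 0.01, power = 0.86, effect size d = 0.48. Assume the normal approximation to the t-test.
n = 117 per group

Sample size formula (two-sample t-test, normal approximation):
n = 2 · ((z_{α/2} + z_β) / d)²

z_{α/2} = 2.576 (for α = 0.01, two-sided)
z_β = 1.080 (for power = 0.86)
d = 0.48

n = 2 · ((2.576 + 1.080) / 0.48)²
n = 2 · (7.617)²
n ≈ 116.04
Round up to the next whole number: n = 117 per group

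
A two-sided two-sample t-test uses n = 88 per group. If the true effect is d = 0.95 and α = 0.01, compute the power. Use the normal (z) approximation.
Power ≈ 1.00

Power calculation (two-sample t-test, normal approximation):
z_β = d · √(n/2) - z_{α/2}
z_β = 0.95 · √(88/2) - 2.576
z_β = 0.95 · 6.633 - 2.576
z_β = 3.726

Power = Φ(z_β) = Φ(3.726) ≈ 1.000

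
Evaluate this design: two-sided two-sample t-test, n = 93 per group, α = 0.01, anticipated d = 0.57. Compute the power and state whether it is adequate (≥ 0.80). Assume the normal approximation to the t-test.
Power ≈ 0.91; the study is adequately powered (power ≥ 0.80)

Power calculation (two-sample t-test, normal approximation):
z_β = d · √(n/2) - z_{α/2}
z_β = 0.57 · √(93/2) - 2.576
z_β = 0.57 · 6.819 - 2.576
z_β = 1.311

Power = Φ(z_β) = Φ(1.311) ≈ 0.905

Effect size d = 0.57 is medium by Cohen's convention (0.2/0.5/0.8).

Threshold: power ≥ 0.80 is conventionally adequate.
Power ≈ 0.91 → the study is adequately powered (power ≥ 0.80).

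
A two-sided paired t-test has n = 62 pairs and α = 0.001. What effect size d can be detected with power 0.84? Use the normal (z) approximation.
d ≈ 0.54

Minimum detectable effect (paired t-test, normal approximation):
d = (z_{α/2} + z_β) / √n
d = (3.291 + 0.994) / √62
d = 4.285 / 7.874
d ≈ 0.54

By Cohen's convention (0.2 small / 0.5 medium / 0.8 large): medium effect.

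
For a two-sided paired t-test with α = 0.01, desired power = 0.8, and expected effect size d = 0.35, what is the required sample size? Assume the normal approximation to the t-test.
n = 96 pairs

Sample size formula (paired t-test, normal approximation):
n = ((z_{α/2} + z_β) / d)²

z_{α/2} = 2.576 (for α = 0.01, two-sided)
z_β = 0.842 (for power = 0.8)
d = 0.35

n = ((2.576 + 0.842) / 0.35)²
n = (9.766)²
n ≈ 95.37
Round up to the next whole number: n = 96 pairs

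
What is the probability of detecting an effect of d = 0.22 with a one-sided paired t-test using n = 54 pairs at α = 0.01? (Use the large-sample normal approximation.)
Power ≈ 0.24

Power calculation (paired t-test, normal approximation):
z_β = d · √n - z_α
z_β = 0.22 · √54 - 2.326
z_β = 0.22 · 7.348 - 2.326
z_β = -0.710

Power = Φ(z_β) = Φ(-0.710) ≈ 0.239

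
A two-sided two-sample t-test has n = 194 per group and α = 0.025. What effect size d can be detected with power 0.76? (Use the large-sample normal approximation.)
d ≈ 0.30

Minimum detectable effect (two-sample t-test, normal approximation):
d = (z_{α/2} + z_β) / √(n/2)
d = (2.241 + 0.706) / √(194/2)
d = 2.948 / 9.849
d ≈ 0.30

By Cohen's convention (0.2 small / 0.5 medium / 0.8 large): small effect.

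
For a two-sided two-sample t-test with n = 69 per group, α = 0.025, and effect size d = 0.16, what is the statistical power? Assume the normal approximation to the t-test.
Power ≈ 0.10

Power calculation (two-sample t-test, normal approximation):
z_β = d · √(n/2) - z_{α/2}
z_β = 0.16 · √(69/2) - 2.241
z_β = 0.16 · 5.874 - 2.241
z_β = -1.302

Power = Φ(z_β) = Φ(-1.302) ≈ 0.097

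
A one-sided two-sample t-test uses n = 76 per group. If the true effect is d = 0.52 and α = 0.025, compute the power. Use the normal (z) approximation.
Power ≈ 0.89

Power calculation (two-sample t-test, normal approximation):
z_β = d · √(n/2) - z_α
z_β = 0.52 · √(76/2) - 1.960
z_β = 0.52 · 6.164 - 1.960
z_β = 1.246

Power = Φ(z_β) = Φ(1.246) ≈ 0.894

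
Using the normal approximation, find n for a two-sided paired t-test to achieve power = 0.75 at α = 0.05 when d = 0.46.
n = 33 pairs

Sample size formula (paired t-test, normal approximation):
n = ((z_{α/2} + z_β) / d)²

z_{α/2} = 1.960 (for α = 0.05, two-sided)
z_β = 0.674 (for power = 0.75)
d = 0.46

n = ((1.960 + 0.674) / 0.46)²
n = (5.726)²
n ≈ 32.79
Round up to the next whole number: n = 33 pairs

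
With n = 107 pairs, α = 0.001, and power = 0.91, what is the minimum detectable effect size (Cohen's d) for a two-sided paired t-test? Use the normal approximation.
d ≈ 0.45

Minimum detectable effect (paired t-test, normal approximation):
d = (z_{α/2} + z_β) / √n
d = (3.291 + 1.341) / √107
d = 4.631 / 10.344
d ≈ 0.45

By Cohen's convention (0.2 small / 0.5 medium / 0.8 large): small effect.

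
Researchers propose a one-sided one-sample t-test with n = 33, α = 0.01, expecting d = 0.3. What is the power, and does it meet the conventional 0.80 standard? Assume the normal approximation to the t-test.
Power ≈ 0.27; the study is underpowered (power < 0.80)

Power calculation (one-sample t-test, normal approximation):
z_β = d · √n - z_α
z_β = 0.3 · √33 - 2.326
z_β = 0.3 · 5.745 - 2.326
z_β = -0.603

Power = Φ(z_β) = Φ(-0.603) ≈ 0.273

Effect size d = 0.3 is small by Cohen's convention (0.2/0.5/0.8).

Threshold: power ≥ 0.80 is conventionally adequate.
Power ≈ 0.27 → the study is underpowered (power < 0.80).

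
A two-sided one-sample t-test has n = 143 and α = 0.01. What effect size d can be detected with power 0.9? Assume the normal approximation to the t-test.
d ≈ 0.32

Minimum detectable effect (one-sample t-test, normal approximation):
d = (z_{α/2} + z_β) / √n
d = (2.576 + 1.282) / √143
d = 3.857 / 11.958
d ≈ 0.32

By Cohen's convention (0.2 small / 0.5 medium / 0.8 large): small effect.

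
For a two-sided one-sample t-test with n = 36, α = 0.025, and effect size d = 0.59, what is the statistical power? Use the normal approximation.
Power ≈ 0.90

Power calculation (one-sample t-test, normal approximation):
z_β = d · √n - z_{α/2}
z_β = 0.59 · √36 - 2.241
z_β = 0.59 · 6.000 - 2.241
z_β = 1.299

Power = Φ(z_β) = Φ(1.299) ≈ 0.903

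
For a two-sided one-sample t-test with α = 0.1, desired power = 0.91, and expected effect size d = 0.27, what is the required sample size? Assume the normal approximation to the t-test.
n = 123

Sample size formula (one-sample t-test, normal approximation):
n = ((z_{α/2} + z_β) / d)²

z_{α/2} = 1.645 (for α = 0.1, two-sided)
z_β = 1.341 (for power = 0.91)
d = 0.27

n = ((1.645 + 1.341) / 0.27)²
n = (11.059)²
n ≈ 122.30
Round up to the next whole number: n = 123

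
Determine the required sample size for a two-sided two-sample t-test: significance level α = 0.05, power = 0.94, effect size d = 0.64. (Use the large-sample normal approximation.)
n = 61 per group

Sample size formula (two-sample t-test, normal approximation):
n = 2 · ((z_{α/2} + z_β) / d)²

z_{α/2} = 1.960 (for α = 0.05, two-sided)
z_β = 1.555 (for power = 0.94)
d = 0.64

n = 2 · ((1.960 + 1.555) / 0.64)²
n = 2 · (5.492)²
n ≈ 60.32
Round up to the next whole number: n = 61 per group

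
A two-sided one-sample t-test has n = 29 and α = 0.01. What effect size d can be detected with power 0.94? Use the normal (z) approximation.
d ≈ 0.77

Minimum detectable effect (one-sample t-test, normal approximation):
d = (z_{α/2} + z_β) / √n
d = (2.576 + 1.555) / √29
d = 4.131 / 5.385
d ≈ 0.77

By Cohen's convention (0.2 small / 0.5 medium / 0.8 large): medium effect.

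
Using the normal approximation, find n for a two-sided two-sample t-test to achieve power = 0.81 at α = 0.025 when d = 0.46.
n = 92 per group

Sample size formula (two-sample t-test, normal approximation):
n = 2 · ((z_{α/2} + z_β) / d)²

z_{α/2} = 2.241 (for α = 0.025, two-sided)
z_β = 0.878 (for power = 0.81)
d = 0.46

n = 2 · ((2.241 + 0.878) / 0.46)²
n = 2 · (6.780)²
n ≈ 91.94
Round up to the next whole number: n = 92 per group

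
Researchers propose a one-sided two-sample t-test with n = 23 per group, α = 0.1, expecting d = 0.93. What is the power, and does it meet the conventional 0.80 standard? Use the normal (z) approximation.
Power ≈ 0.97; the study is adequately powered (power ≥ 0.80)

Power calculation (two-sample t-test, normal approximation):
z_β = d · √(n/2) - z_α
z_β = 0.93 · √(23/2) - 1.282
z_β = 0.93 · 3.391 - 1.282
z_β = 1.872

Power = Φ(z_β) = Φ(1.872) ≈ 0.969

Effect size d = 0.93 is large by Cohen's convention (0.2/0.5/0.8).

Threshold: power ≥ 0.80 is conventionally adequate.
Power ≈ 0.97 → the study is adequately powered (power ≥ 0.80).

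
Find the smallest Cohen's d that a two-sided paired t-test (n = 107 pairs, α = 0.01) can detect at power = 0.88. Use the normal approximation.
d ≈ 0.36

Minimum detectable effect (paired t-test, normal approximation):
d = (z_{α/2} + z_β) / √n
d = (2.576 + 1.175) / √107
d = 3.751 / 10.344
d ≈ 0.36

By Cohen's convention (0.2 small / 0.5 medium / 0.8 large): small effect.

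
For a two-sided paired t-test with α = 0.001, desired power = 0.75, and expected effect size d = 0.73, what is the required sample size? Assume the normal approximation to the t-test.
n = 30 pairs

Sample size formula (paired t-test, normal approximation):
n = ((z_{α/2} + z_β) / d)²

z_{α/2} = 3.291 (for α = 0.001, two-sided)
z_β = 0.674 (for power = 0.75)
d = 0.73

n = ((3.291 + 0.674) / 0.73)²
n = (5.432)²
n ≈ 29.51
Round up to the next whole number: n = 30 pairs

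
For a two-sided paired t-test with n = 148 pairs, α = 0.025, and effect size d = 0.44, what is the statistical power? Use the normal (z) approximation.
Power ≈ 1.00

Power calculation (paired t-test, normal approximation):
z_β = d · √n - z_{α/2}
z_β = 0.44 · √148 - 2.241
z_β = 0.44 · 12.166 - 2.241
z_β = 3.111

Power = Φ(z_β) = Φ(3.111) ≈ 0.999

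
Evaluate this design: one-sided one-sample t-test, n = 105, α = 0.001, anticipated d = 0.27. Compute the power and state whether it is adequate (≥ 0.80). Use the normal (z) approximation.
Power ≈ 0.37; the study is underpowered (power < 0.80)

Power calculation (one-sample t-test, normal approximation):
z_β = d · √n - z_α
z_β = 0.27 · √105 - 3.090
z_β = 0.27 · 10.247 - 3.090
z_β = -0.324

Power = Φ(z_β) = Φ(-0.324) ≈ 0.373

Effect size d = 0.27 is small by Cohen's convention (0.2/0.5/0.8).

Threshold: power ≥ 0.80 is conventionally adequate.
Power ≈ 0.37 → the study is underpowered (power < 0.80).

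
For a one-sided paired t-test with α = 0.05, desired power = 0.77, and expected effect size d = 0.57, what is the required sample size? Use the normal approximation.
n = 18 pairs

Sample size formula (paired t-test, normal approximation):
n = ((z_α + z_β) / d)²

z_α = 1.645 (for α = 0.05, one-sided)
z_β = 0.739 (for power = 0.77)
d = 0.57

n = ((1.645 + 0.739) / 0.57)²
n = (4.182)²
n ≈ 17.49
Round up to the next whole number: n = 18 pairs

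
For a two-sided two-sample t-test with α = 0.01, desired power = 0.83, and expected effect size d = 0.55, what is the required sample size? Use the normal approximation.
n = 83 per group

Sample size formula (two-sample t-test, normal approximation):
n = 2 · ((z_{α/2} + z_β) / d)²

z_{α/2} = 2.576 (for α = 0.01, two-sided)
z_β = 0.954 (for power = 0.83)
d = 0.55

n = 2 · ((2.576 + 0.954) / 0.55)²
n = 2 · (6.418)²
n ≈ 82.38
Round up to the next whole number: n = 83 per group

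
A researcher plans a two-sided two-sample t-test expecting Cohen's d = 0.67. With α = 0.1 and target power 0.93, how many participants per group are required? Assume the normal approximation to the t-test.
n = 44 per group

Sample size formula (two-sample t-test, normal approximation):
n = 2 · ((z_{α/2} + z_β) / d)²

z_{α/2} = 1.645 (for α = 0.1, two-sided)
z_β = 1.476 (for power = 0.93)
d = 0.67

n = 2 · ((1.645 + 1.476) / 0.67)²
n = 2 · (4.658)²
n ≈ 43.39
Round up to the next whole number: n = 44 per group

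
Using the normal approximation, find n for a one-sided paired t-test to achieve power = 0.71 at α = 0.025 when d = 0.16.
n = 247 pairs

Sample size formula (paired t-test, normal approximation):
n = ((z_α + z_β) / d)²

z_α = 1.960 (for α = 0.025, one-sided)
z_β = 0.553 (for power = 0.71)
d = 0.16

n = ((1.960 + 0.553) / 0.16)²
n = (15.706)²
n ≈ 246.68
Round up to the next whole number: n = 247 pairs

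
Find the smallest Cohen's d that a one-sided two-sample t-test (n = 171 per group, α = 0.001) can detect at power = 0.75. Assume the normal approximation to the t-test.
d ≈ 0.41

Minimum detectable effect (two-sample t-test, normal approximation):
d = (z_α + z_β) / √(n/2)
d = (3.090 + 0.674) / √(171/2)
d = 3.765 / 9.247
d ≈ 0.41

By Cohen's convention (0.2 small / 0.5 medium / 0.8 large): small effect.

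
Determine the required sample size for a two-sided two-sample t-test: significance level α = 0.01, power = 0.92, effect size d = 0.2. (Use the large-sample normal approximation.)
n = 793 per group

Sample size formula (two-sample t-test, normal approximation):
n = 2 · ((z_{α/2} + z_β) / d)²

z_{α/2} = 2.576 (for α = 0.01, two-sided)
z_β = 1.405 (for power = 0.92)
d = 0.2

n = 2 · ((2.576 + 1.405) / 0.2)²
n = 2 · (19.905)²
n ≈ 792.42
Round up to the next whole number: n = 793 per group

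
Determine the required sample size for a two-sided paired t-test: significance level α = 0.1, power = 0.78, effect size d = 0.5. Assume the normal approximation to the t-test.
n = 24 pairs

Sample size formula (paired t-test, normal approximation):
n = ((z_{α/2} + z_β) / d)²

z_{α/2} = 1.645 (for α = 0.1, two-sided)
z_β = 0.772 (for power = 0.78)
d = 0.5

n = ((1.645 + 0.772) / 0.5)²
n = (4.834)²
n ≈ 23.37
Round up to the next whole number: n = 24 pairs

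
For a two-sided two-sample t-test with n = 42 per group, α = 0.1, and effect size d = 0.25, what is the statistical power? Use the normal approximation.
Power ≈ 0.31

Power calculation (two-sample t-test, normal approximation):
z_β = d · √(n/2) - z_{α/2}
z_β = 0.25 · √(42/2) - 1.645
z_β = 0.25 · 4.583 - 1.645
z_β = -0.499

Power = Φ(z_β) = Φ(-0.499) ≈ 0.309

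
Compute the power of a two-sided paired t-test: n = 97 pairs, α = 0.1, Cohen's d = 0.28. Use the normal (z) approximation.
Power ≈ 0.87

Power calculation (paired t-test, normal approximation):
z_β = d · √n - z_{α/2}
z_β = 0.28 · √97 - 1.645
z_β = 0.28 · 9.849 - 1.645
z_β = 1.113

Power = Φ(z_β) = Φ(1.113) ≈ 0.867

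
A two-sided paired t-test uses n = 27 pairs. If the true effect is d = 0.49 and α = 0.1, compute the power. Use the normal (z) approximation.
Power ≈ 0.82

Power calculation (paired t-test, normal approximation):
z_β = d · √n - z_{α/2}
z_β = 0.49 · √27 - 1.645
z_β = 0.49 · 5.196 - 1.645
z_β = 0.901

Power = Φ(z_β) = Φ(0.901) ≈ 0.816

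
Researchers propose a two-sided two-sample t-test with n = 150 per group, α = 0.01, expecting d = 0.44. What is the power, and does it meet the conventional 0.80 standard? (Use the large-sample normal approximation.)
Power ≈ 0.89; the study is adequately powered (power ≥ 0.80)

Power calculation (two-sample t-test, normal approximation):
z_β = d · √(n/2) - z_{α/2}
z_β = 0.44 · √(150/2) - 2.576
z_β = 0.44 · 8.660 - 2.576
z_β = 1.235

Power = Φ(z_β) = Φ(1.235) ≈ 0.892

Effect size d = 0.44 is small by Cohen's convention (0.2/0.5/0.8).

Threshold: power ≥ 0.80 is conventionally adequate.
Power ≈ 0.89 → the study is adequately powered (power ≥ 0.80).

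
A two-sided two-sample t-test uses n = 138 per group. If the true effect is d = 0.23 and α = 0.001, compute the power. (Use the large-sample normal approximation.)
Power ≈ 0.08

Power calculation (two-sample t-test, normal approximation):
z_β = d · √(n/2) - z_{α/2}
z_β = 0.23 · √(138/2) - 3.291
z_β = 0.23 · 8.307 - 3.291
z_β = -1.380

Power = Φ(z_β) = Φ(-1.380) ≈ 0.084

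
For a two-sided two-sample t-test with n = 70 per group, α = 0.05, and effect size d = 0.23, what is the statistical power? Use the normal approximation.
Power ≈ 0.27

Power calculation (two-sample t-test, normal approximation):
z_β = d · √(n/2) - z_{α/2}
z_β = 0.23 · √(70/2) - 1.960
z_β = 0.23 · 5.916 - 1.960
z_β = -0.599

Power = Φ(z_β) = Φ(-0.599) ≈ 0.274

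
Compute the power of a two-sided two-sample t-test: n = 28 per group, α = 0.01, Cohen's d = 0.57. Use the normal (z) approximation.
Power ≈ 0.33

Power calculation (two-sample t-test, normal approximation):
z_β = d · √(n/2) - z_{α/2}
z_β = 0.57 · √(28/2) - 2.576
z_β = 0.57 · 3.742 - 2.576
z_β = -0.443

Power = Φ(z_β) = Φ(-0.443) ≈ 0.329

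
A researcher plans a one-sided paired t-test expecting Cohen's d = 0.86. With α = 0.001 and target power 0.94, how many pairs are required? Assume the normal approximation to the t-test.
n = 30 pairs

Sample size formula (paired t-test, normal approximation):
n = ((z_α + z_β) / d)²

z_α = 3.090 (for α = 0.001, one-sided)
z_β = 1.555 (for power = 0.94)
d = 0.86

n = ((3.090 + 1.555) / 0.86)²
n = (5.401)²
n ≈ 29.17
Round up to the next whole number: n = 30 pairs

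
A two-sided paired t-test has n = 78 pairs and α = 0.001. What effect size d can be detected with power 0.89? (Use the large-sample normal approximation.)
d ≈ 0.51

Minimum detectable effect (paired t-test, normal approximation):
d = (z_{α/2} + z_β) / √n
d = (3.291 + 1.227) / √78
d = 4.517 / 8.832
d ≈ 0.51

By Cohen's convention (0.2 small / 0.5 medium / 0.8 large): medium effect.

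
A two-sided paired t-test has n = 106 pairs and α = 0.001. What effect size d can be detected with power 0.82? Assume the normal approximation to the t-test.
d ≈ 0.41

Minimum detectable effect (paired t-test, normal approximation):
d = (z_{α/2} + z_β) / √n
d = (3.291 + 0.915) / √106
d = 4.206 / 10.296
d ≈ 0.41

By Cohen's convention (0.2 small / 0.5 medium / 0.8 large): small effect.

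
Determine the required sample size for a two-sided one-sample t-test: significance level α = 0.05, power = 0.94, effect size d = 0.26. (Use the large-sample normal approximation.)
n = 183

Sample size formula (one-sample t-test, normal approximation):
n = ((z_{α/2} + z_β) / d)²

z_{α/2} = 1.960 (for α = 0.05, two-sided)
z_β = 1.555 (for power = 0.94)
d = 0.26

n = ((1.960 + 1.555) / 0.26)²
n = (13.519)²
n ≈ 182.76
Round up to the next whole number: n = 183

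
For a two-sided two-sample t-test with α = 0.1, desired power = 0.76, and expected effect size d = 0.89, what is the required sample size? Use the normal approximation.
n = 14 per group

Sample size formula (two-sample t-test, normal approximation):
n = 2 · ((z_{α/2} + z_β) / d)²

z_{α/2} = 1.645 (for α = 0.1, two-sided)
z_β = 0.706 (for power = 0.76)
d = 0.89

n = 2 · ((1.645 + 0.706) / 0.89)²
n = 2 · (2.642)²
n ≈ 13.96
Round up to the next whole number: n = 14 per group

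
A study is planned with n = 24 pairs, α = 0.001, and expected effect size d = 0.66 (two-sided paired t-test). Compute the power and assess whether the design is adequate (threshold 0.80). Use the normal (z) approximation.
Power ≈ 0.48; the study is underpowered (power < 0.80)

Power calculation (paired t-test, normal approximation):
z_β = d · √n - z_{α/2}
z_β = 0.66 · √24 - 3.291
z_β = 0.66 · 4.899 - 3.291
z_β = -0.057

Power = Φ(z_β) = Φ(-0.057) ≈ 0.477

Effect size d = 0.66 is medium by Cohen's convention (0.2/0.5/0.8).

Threshold: power ≥ 0.80 is conventionally adequate.
Power ≈ 0.48 → the study is underpowered (power < 0.80).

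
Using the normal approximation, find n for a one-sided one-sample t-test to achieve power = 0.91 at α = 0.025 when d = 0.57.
n = 34

Sample size formula (one-sample t-test, normal approximation):
n = ((z_α + z_β) / d)²

z_α = 1.960 (for α = 0.025, one-sided)
z_β = 1.341 (for power = 0.91)
d = 0.57

n = ((1.960 + 1.341) / 0.57)²
n = (5.791)²
n ≈ 33.54
Round up to the next whole number: n = 34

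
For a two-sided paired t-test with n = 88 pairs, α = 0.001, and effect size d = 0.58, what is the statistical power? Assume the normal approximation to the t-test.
Power ≈ 0.98

Power calculation (paired t-test, normal approximation):
z_β = d · √n - z_{α/2}
z_β = 0.58 · √88 - 3.291
z_β = 0.58 · 9.381 - 3.291
z_β = 2.150

Power = Φ(z_β) = Φ(2.150) ≈ 0.984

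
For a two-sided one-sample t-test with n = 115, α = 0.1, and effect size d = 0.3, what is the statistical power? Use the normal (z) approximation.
Power ≈ 0.94

Power calculation (one-sample t-test, normal approximation):
z_β = d · √n - z_{α/2}
z_β = 0.3 · √115 - 1.645
z_β = 0.3 · 10.724 - 1.645
z_β = 1.572

Power = Φ(z_β) = Φ(1.572) ≈ 0.942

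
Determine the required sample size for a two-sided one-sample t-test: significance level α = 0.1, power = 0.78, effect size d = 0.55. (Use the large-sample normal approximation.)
n = 20

Sample size formula (one-sample t-test, normal approximation):
n = ((z_{α/2} + z_β) / d)²

z_{α/2} = 1.645 (for α = 0.1, two-sided)
z_β = 0.772 (for power = 0.78)
d = 0.55

n = ((1.645 + 0.772) / 0.55)²
n = (4.395)²
n ≈ 19.32
Round up to the next whole number: n = 20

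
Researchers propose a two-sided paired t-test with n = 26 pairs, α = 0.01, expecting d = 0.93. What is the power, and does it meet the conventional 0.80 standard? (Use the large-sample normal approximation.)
Power ≈ 0.98; the study is adequately powered (power ≥ 0.80)

Power calculation (paired t-test, normal approximation):
z_β = d · √n - z_{α/2}
z_β = 0.93 · √26 - 2.576
z_β = 0.93 · 5.099 - 2.576
z_β = 2.166

Power = Φ(z_β) = Φ(2.166) ≈ 0.985

Effect size d = 0.93 is large by Cohen's convention (0.2/0.5/0.8).

Threshold: power ≥ 0.80 is conventionally adequate.
Power ≈ 0.98 → the study is adequately powered (power ≥ 0.80).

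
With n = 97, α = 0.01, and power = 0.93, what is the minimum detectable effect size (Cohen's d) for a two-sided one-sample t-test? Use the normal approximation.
d ≈ 0.41

Minimum detectable effect (one-sample t-test, normal approximation):
d = (z_{α/2} + z_β) / √n
d = (2.576 + 1.476) / √97
d = 4.052 / 9.849
d ≈ 0.41

By Cohen's convention (0.2 small / 0.5 medium / 0.8 large): small effect.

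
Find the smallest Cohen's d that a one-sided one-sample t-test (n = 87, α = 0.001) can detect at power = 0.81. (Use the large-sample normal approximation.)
d ≈ 0.43

Minimum detectable effect (one-sample t-test, normal approximation):
d = (z_α + z_β) / √n
d = (3.090 + 0.878) / √87
d = 3.968 / 9.327
d ≈ 0.43

By Cohen's convention (0.2 small / 0.5 medium / 0.8 large): small effect.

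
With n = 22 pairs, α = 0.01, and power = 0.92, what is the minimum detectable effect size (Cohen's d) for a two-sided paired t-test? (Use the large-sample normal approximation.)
d ≈ 0.85

Minimum detectable effect (paired t-test, normal approximation):
d = (z_{α/2} + z_β) / √n
d = (2.576 + 1.405) / √22
d = 3.981 / 4.690
d ≈ 0.85

By Cohen's convention (0.2 small / 0.5 medium / 0.8 large): large effect.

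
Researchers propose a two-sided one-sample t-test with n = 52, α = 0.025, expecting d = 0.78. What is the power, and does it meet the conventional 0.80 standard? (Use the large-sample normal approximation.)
Power ≈ 1.00; the study is adequately powered (power ≥ 0.80)

Power calculation (one-sample t-test, normal approximation):
z_β = d · √n - z_{α/2}
z_β = 0.78 · √52 - 2.241
z_β = 0.78 · 7.211 - 2.241
z_β = 3.383

Power = Φ(z_β) = Φ(3.383) ≈ 1.000

Effect size d = 0.78 is medium by Cohen's convention (0.2/0.5/0.8).

Threshold: power ≥ 0.80 is conventionally adequate.
Power ≈ 1.00 → the study is adequately powered (power ≥ 0.80).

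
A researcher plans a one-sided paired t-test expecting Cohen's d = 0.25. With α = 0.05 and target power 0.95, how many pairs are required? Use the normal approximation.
n = 174 pairs

Sample size formula (paired t-test, normal approximation):
n = ((z_α + z_β) / d)²

z_α = 1.645 (for α = 0.05, one-sided)
z_β = 1.645 (for power = 0.95)
d = 0.25

n = ((1.645 + 1.645) / 0.25)²
n = (13.160)²
n ≈ 173.19
Round up to the next whole number: n = 174 pairs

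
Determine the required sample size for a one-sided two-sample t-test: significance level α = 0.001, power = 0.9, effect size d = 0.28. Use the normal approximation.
n = 488 per group

Sample size formula (two-sample t-test, normal approximation):
n = 2 · ((z_α + z_β) / d)²

z_α = 3.090 (for α = 0.001, one-sided)
z_β = 1.282 (for power = 0.9)
d = 0.28

n = 2 · ((3.090 + 1.282) / 0.28)²
n = 2 · (15.614)²
n ≈ 487.59
Round up to the next whole number: n = 488 per group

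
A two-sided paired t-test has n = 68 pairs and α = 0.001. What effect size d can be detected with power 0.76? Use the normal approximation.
d ≈ 0.48

Minimum detectable effect (paired t-test, normal approximation):
d = (z_{α/2} + z_β) / √n
d = (3.291 + 0.706) / √68
d = 3.997 / 8.246
d ≈ 0.48

By Cohen's convention (0.2 small / 0.5 medium / 0.8 large): small effect.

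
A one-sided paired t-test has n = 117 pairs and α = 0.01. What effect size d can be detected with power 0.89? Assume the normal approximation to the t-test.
d ≈ 0.33

Minimum detectable effect (paired t-test, normal approximation):
d = (z_α + z_β) / √n
d = (2.326 + 1.227) / √117
d = 3.553 / 10.817
d ≈ 0.33

By Cohen's convention (0.2 small / 0.5 medium / 0.8 large): small effect.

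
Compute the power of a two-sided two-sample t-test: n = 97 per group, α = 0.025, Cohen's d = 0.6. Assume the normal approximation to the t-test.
Power ≈ 0.97

Power calculation (two-sample t-test, normal approximation):
z_β = d · √(n/2) - z_{α/2}
z_β = 0.6 · √(97/2) - 2.241
z_β = 0.6 · 6.964 - 2.241
z_β = 1.937

Power = Φ(z_β) = Φ(1.937) ≈ 0.974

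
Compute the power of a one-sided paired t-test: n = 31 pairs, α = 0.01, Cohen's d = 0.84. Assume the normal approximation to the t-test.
Power ≈ 0.99

Power calculation (paired t-test, normal approximation):
z_β = d · √n - z_α
z_β = 0.84 · √31 - 2.326
z_β = 0.84 · 5.568 - 2.326
z_β = 2.351

Power = Φ(z_β) = Φ(2.351) ≈ 0.991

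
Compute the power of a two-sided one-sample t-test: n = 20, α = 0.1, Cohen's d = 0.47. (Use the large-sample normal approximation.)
Power ≈ 0.68

Power calculation (one-sample t-test, normal approximation):
z_β = d · √n - z_{α/2}
z_β = 0.47 · √20 - 1.645
z_β = 0.47 · 4.472 - 1.645
z_β = 0.457

Power = Φ(z_β) = Φ(0.457) ≈ 0.676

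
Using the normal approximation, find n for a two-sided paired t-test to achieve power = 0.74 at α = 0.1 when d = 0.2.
n = 131 pairs

Sample size formula (paired t-test, normal approximation):
n = ((z_{α/2} + z_β) / d)²

z_{α/2} = 1.645 (for α = 0.1, two-sided)
z_β = 0.643 (for power = 0.74)
d = 0.2

n = ((1.645 + 0.643) / 0.2)²
n = (11.440)²
n ≈ 130.87
Round up to the next whole number: n = 131 pairs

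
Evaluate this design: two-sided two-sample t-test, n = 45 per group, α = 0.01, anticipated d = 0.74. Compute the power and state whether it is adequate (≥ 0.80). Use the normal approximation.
Power ≈ 0.82; the study is adequately powered (power ≥ 0.80)

Power calculation (two-sample t-test, normal approximation):
z_β = d · √(n/2) - z_{α/2}
z_β = 0.74 · √(45/2) - 2.576
z_β = 0.74 · 4.743 - 2.576
z_β = 0.934

Power = Φ(z_β) = Φ(0.934) ≈ 0.825

Effect size d = 0.74 is medium by Cohen's convention (0.2/0.5/0.8).

Threshold: power ≥ 0.80 is conventionally adequate.
Power ≈ 0.82 → the study is adequately powered (power ≥ 0.80).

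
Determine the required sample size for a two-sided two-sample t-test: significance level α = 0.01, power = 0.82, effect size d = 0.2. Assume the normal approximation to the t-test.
n = 610 per group

Sample size formula (two-sample t-test, normal approximation):
n = 2 · ((z_{α/2} + z_β) / d)²

z_{α/2} = 2.576 (for α = 0.01, two-sided)
z_β = 0.915 (for power = 0.82)
d = 0.2

n = 2 · ((2.576 + 0.915) / 0.2)²
n = 2 · (17.455)²
n ≈ 609.35
Round up to the next whole number: n = 610 per group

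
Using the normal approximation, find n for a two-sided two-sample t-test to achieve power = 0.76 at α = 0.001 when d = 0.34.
n = 277 per group

Sample size formula (two-sample t-test, normal approximation):
n = 2 · ((z_{α/2} + z_β) / d)²

z_{α/2} = 3.291 (for α = 0.001, two-sided)
z_β = 0.706 (for power = 0.76)
d = 0.34

n = 2 · ((3.291 + 0.706) / 0.34)²
n = 2 · (11.756)²
n ≈ 276.41
Round up to the next whole number: n = 277 per group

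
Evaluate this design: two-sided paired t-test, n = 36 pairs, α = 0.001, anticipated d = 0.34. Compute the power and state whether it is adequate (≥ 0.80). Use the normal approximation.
Power ≈ 0.11; the study is underpowered (power < 0.80)

Power calculation (paired t-test, normal approximation):
z_β = d · √n - z_{α/2}
z_β = 0.34 · √36 - 3.291
z_β = 0.34 · 6.000 - 3.291
z_β = -1.251

Power = Φ(z_β) = Φ(-1.251) ≈ 0.106

Effect size d = 0.34 is small by Cohen's convention (0.2/0.5/0.8).

Threshold: power ≥ 0.80 is conventionally adequate.
Power ≈ 0.11 → the study is underpowered (power < 0.80).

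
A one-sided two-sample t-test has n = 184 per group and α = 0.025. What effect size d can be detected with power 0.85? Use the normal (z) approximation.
d ≈ 0.31

Minimum detectable effect (two-sample t-test, normal approximation):
d = (z_α + z_β) / √(n/2)
d = (1.960 + 1.036) / √(184/2)
d = 2.996 / 9.592
d ≈ 0.31

By Cohen's convention (0.2 small / 0.5 medium / 0.8 large): small effect.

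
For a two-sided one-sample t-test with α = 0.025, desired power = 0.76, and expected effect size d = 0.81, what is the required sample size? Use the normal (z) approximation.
n = 14

Sample size formula (one-sample t-test, normal approximation):
n = ((z_{α/2} + z_β) / d)²

z_{α/2} = 2.241 (for α = 0.025, two-sided)
z_β = 0.706 (for power = 0.76)
d = 0.81

n = ((2.241 + 0.706) / 0.81)²
n = (3.638)²
n ≈ 13.24
Round up to the next whole number: n = 14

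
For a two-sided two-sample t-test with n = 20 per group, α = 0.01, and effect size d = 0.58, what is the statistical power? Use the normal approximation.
Power ≈ 0.23

Power calculation (two-sample t-test, normal approximation):
z_β = d · √(n/2) - z_{α/2}
z_β = 0.58 · √(20/2) - 2.576
z_β = 0.58 · 3.162 - 2.576
z_β = -0.742

Power = Φ(z_β) = Φ(-0.742) ≈ 0.229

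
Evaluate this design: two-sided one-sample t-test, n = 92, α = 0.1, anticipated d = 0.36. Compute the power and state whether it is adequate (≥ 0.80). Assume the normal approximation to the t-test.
Power ≈ 0.96; the study is adequately powered (power ≥ 0.80)

Power calculation (one-sample t-test, normal approximation):
z_β = d · √n - z_{α/2}
z_β = 0.36 · √92 - 1.645
z_β = 0.36 · 9.592 - 1.645
z_β = 1.808

Power = Φ(z_β) = Φ(1.808) ≈ 0.965

Effect size d = 0.36 is small by Cohen's convention (0.2/0.5/0.8).

Threshold: power ≥ 0.80 is conventionally adequate.
Power ≈ 0.96 → the study is adequately powered (power ≥ 0.80).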